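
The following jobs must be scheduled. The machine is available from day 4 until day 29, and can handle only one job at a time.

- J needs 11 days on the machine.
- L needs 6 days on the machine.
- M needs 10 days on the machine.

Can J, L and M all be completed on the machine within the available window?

The machine window is 29 − 4 = 25 days.
Running back to back, the jobs need 11 + 6 + 10 = 27 days on the machine.
Since 27 > 25, they cannot all fit.

No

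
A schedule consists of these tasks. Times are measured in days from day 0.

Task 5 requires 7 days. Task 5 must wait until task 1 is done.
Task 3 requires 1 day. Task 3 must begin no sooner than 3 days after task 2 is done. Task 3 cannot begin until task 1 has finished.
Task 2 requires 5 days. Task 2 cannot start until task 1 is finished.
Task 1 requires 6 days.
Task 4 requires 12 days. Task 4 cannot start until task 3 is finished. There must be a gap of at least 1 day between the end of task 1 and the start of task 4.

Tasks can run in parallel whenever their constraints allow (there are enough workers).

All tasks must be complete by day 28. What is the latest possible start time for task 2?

7

To finish by day 28, task 4 (duration 12) must start no later than day 16.
Task 3 has to be done before task 4 (must start by day 16). That means finishing by day 16, i.e. starting by 16 − 1 = day 15.
Task 2 must finish before task 3 (must start by day 15, minus 3-day gap → day 12). With a 5-day duration, task 2 must start by 12 − 5 = day 7.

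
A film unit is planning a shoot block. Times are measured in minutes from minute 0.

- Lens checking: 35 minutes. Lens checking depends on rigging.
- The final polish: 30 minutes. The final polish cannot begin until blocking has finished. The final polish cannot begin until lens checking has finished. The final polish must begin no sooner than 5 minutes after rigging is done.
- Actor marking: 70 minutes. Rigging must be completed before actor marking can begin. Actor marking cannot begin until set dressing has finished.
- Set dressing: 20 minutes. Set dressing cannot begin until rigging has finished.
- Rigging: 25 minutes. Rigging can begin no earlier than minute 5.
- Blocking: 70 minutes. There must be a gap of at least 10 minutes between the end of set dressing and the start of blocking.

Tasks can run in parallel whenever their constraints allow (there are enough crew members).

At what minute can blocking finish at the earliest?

Rigging waits on its own release at minute 5, so it starts at minute 5 and finishes at 5 + 25 = minute 30.
Set dressing waits on rigging (finishes minute 30), so it starts at minute 30 and finishes at 30 + 20 = minute 50.
Blocking cannot begin until set dressing (finishes minute 50, plus 10-minute gap → minute 60). It runs from minute 60 to 60 + 70 = minute 130.

130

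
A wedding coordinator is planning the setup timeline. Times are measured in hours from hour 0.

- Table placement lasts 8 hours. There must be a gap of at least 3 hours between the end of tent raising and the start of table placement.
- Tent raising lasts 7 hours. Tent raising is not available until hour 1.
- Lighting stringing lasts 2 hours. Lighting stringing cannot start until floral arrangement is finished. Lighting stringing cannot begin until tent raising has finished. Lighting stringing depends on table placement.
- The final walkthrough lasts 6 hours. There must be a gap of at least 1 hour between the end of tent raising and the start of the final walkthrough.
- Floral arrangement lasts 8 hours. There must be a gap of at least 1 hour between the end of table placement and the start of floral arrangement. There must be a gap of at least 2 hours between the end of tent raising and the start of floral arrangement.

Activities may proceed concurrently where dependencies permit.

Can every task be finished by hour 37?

Yes

After its own release at hour 1, tent raising can start at hour 1 and finishes at hour 8.
The final walkthrough cannot begin until tent raising (finishes hour 8, plus 1-hour gap → hour 9). It runs from hour 9 to 9 + 6 = hour 15.
Table placement waits on tent raising (finishes hour 8, plus 3-hour gap → hour 11), so it starts at hour 11 and finishes at 11 + 8 = hour 19.
Floral arrangement cannot start until table placement (finishes hour 19, plus 1-hour gap → hour 20); tent raising (finishes hour 8, plus 2-hour gap → hour 10). The controlling bound is hour 20, so floral arrangement finishes at 20 + 8 = hour 28.
Lighting stringing has to wait for floral arrangement (finishes hour 28); tent raising (finishes hour 8); table placement (finishes hour 19). The latest of these is hour 28, so lighting stringing runs hour 28 to 28 + 2 = hour 30.
Every task is finished by hour 30, which is no later than the deadline of 37, so the schedule is feasible.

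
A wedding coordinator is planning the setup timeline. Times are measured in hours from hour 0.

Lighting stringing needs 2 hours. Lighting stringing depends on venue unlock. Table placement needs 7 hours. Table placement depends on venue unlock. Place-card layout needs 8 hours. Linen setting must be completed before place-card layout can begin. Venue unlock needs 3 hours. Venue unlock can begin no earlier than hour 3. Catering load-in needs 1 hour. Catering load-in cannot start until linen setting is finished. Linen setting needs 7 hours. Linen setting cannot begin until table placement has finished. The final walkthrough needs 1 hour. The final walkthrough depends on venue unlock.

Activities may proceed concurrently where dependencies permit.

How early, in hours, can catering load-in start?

20

After its own release at hour 3, venue unlock can start at hour 3 and finishes at hour 6.
Table placement cannot begin until venue unlock (finishes hour 6). It runs from hour 6 to 6 + 7 = hour 13.
Linen setting cannot begin until table placement (finishes hour 13). It runs from hour 13 to 13 + 7 = hour 20.
Catering load-in waits on linen setting (finishes hour 20), so the earliest it can start is hour 20.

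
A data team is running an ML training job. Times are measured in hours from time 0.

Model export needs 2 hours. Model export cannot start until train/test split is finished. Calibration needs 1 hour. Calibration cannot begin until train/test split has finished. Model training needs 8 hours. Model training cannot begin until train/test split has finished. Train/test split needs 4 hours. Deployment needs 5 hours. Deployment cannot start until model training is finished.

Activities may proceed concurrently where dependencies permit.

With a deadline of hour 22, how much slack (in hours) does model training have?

Train/test split has no prerequisites, so it starts at hour 0 and finishes at hour 4.
Model training cannot begin until train/test split (finishes hour 4). It runs from hour 4 to 4 + 8 = hour 12.

Working backward from the deadline:
Deployment has no dependents, so it just needs to finish by hour 22. Starting by 22 − 5 = hour 17 achieves that.
Since deployment (must start by hour 17) depends on it, model training must finish by hour 17. Backing off its 8-hour duration gives a latest start of hour 9.
So model training can start as early as hour 4 and as late as hour 9, giving 9 − 4 = 5 hours of slack.

5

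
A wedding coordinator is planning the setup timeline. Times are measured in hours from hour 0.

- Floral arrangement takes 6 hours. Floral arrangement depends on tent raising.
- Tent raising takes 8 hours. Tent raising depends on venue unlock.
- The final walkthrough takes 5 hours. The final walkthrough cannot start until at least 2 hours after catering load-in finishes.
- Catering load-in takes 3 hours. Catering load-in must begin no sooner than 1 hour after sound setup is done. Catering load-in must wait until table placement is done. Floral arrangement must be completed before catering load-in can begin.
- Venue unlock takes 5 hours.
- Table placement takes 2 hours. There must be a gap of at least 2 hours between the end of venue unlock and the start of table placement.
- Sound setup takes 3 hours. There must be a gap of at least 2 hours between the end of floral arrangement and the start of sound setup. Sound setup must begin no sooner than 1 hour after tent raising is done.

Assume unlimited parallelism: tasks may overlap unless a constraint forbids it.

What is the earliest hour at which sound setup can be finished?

Venue unlock can start immediately at hour 0; it finishes at hour 5.
Tent raising cannot begin until venue unlock (finishes hour 5). It runs from hour 5 to 5 + 8 = hour 13.
After tent raising (finishes hour 13), floral arrangement can start at hour 13 and finishes at hour 19.
Sound setup needs all of floral arrangement (finishes hour 19, plus 2-hour gap → hour 21); tent raising (finishes hour 13, plus 1-hour gap → hour 14). That puts its earliest start at hour 21; it finishes at 21 + 3 = hour 24.

24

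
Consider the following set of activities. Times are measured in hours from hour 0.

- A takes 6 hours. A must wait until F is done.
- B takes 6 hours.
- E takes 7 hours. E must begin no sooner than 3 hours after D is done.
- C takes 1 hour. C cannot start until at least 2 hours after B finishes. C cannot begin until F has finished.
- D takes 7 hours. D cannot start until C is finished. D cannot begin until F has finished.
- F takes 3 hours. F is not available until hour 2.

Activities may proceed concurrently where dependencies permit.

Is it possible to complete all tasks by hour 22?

F cannot begin until its own release at hour 2. It runs from hour 2 to 2 + 3 = hour 5.
After F (finishes hour 5), A can start at hour 5 and finishes at hour 11.
B has no prerequisites, so it starts at hour 0 and finishes at hour 6.
C needs all of B (finishes hour 6, plus 2-hour gap → hour 8); F (finishes hour 5). That puts its earliest start at hour 8; it finishes at 8 + 1 = hour 9.
D needs all of C (finishes hour 9); F (finishes hour 5). That puts its earliest start at hour 9; it finishes at 9 + 7 = hour 16.
E cannot begin until D (finishes hour 16, plus 3-hour gap → hour 19). It runs from hour 19 to 19 + 7 = hour 26.
The earliest everything can be done is hour 26, which is after the deadline of 22, so it is not possible.

No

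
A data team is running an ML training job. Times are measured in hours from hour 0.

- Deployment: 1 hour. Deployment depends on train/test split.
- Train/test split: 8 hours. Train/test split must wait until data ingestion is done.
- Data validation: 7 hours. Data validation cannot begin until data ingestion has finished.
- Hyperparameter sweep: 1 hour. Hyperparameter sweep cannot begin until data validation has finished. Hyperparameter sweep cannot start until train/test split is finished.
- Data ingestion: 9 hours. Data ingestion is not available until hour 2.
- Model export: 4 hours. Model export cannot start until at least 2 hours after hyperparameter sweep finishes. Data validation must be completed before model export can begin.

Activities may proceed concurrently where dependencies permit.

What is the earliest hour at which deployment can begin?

19

Data ingestion cannot begin until its own release at hour 2. It runs from hour 2 to 2 + 9 = hour 11.
Train/test split waits on data ingestion (finishes hour 11), so it starts at hour 11 and finishes at 11 + 8 = hour 19.
Deployment waits on train/test split (finishes hour 19), so the earliest it can start is hour 19.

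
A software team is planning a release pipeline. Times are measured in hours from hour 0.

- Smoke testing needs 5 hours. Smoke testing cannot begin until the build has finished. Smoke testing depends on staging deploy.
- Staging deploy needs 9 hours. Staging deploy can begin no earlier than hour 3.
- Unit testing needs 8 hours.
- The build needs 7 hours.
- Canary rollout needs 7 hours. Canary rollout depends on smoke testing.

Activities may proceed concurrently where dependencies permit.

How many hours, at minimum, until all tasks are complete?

24

Staging deploy cannot begin until its own release at hour 3. It runs from hour 3 to 3 + 9 = hour 12.
Unit testing can start immediately at hour 0; it finishes at hour 8.
The build can start immediately at hour 0; it finishes at hour 7.
For smoke testing: the build (finishes hour 7); staging deploy (finishes hour 12). Taking the maximum gives a start of hour 12, and it finishes at 12 + 5 = hour 17.
Canary rollout waits on smoke testing (finishes hour 17), so it starts at hour 17 and finishes at 17 + 7 = hour 24.
All tasks are finished once the last one completes. Finish times: The build at 7, Unit testing at 8, Staging deploy at 12, Smoke testing at 17, Canary rollout at 24. The latest is hour 24.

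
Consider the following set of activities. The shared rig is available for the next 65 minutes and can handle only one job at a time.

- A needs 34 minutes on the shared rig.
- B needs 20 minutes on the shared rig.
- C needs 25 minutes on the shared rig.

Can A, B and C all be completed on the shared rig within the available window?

Running back to back, the jobs need 34 + 20 + 25 = 79 minutes on the shared rig.
Since 79 > 65, they cannot all fit.

No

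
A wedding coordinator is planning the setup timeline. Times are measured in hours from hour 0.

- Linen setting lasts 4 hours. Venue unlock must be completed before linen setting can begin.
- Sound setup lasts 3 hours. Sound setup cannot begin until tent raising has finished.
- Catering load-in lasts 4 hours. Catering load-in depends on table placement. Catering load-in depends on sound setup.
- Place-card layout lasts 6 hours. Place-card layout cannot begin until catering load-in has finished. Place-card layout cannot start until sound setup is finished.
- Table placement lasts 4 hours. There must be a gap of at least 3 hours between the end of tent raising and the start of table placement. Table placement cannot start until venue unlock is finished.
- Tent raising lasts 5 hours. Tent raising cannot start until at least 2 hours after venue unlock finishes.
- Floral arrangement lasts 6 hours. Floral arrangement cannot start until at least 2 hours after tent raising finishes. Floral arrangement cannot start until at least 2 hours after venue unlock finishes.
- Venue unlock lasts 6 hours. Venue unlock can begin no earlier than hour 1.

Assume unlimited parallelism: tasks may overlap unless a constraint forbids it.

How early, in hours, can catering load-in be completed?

25

Venue unlock waits on its own release at hour 1, so it starts at hour 1 and finishes at 1 + 6 = hour 7.
After venue unlock (finishes hour 7, plus 2-hour gap → hour 9), tent raising can start at hour 9 and finishes at hour 14.
After tent raising (finishes hour 14), sound setup can start at hour 14 and finishes at hour 17.
For table placement: tent raising (finishes hour 14, plus 3-hour gap → hour 17); venue unlock (finishes hour 7). Taking the maximum gives a start of hour 17, and it finishes at 17 + 4 = hour 21.
Catering load-in has to wait for table placement (finishes hour 21); sound setup (finishes hour 17). The latest of these is hour 21, so catering load-in runs hour 21 to 21 + 4 = hour 25.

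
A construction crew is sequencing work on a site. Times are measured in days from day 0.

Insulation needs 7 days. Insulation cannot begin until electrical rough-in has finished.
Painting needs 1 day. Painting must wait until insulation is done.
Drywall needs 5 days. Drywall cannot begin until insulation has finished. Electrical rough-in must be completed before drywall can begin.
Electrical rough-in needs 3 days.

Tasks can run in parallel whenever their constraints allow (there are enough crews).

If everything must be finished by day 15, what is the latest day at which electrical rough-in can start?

0

Nothing follows drywall; the deadline of day 15 is its only limit. It must start by 15 − 5 = day 10.
Painting must finish by day 15; it takes 1 day, so it must start by 15 − 1 = day 14.
Insulation must finish in time for drywall (must start by day 10); painting (must start by day 14). The tightest is day 10, so insulation must start by 10 − 7 = day 3.
Electrical rough-in has several dependents: insulation (must start by day 3); drywall (must start by day 10). The earliest of those limits is day 3, so electrical rough-in must start by 3 − 3 = day 0.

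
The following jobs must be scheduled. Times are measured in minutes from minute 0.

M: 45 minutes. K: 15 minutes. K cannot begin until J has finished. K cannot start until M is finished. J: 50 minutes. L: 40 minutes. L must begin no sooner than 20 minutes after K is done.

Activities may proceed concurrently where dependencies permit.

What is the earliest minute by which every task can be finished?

125

M has no prerequisites, so it starts at minute 0 and finishes at minute 45.
Nothing blocks J, so it runs from minute 0 to minute 50.
K has to wait for J (finishes minute 50); M (finishes minute 45). The latest of these is minute 50, so K runs minute 50 to 50 + 15 = minute 65.
After K (finishes minute 65, plus 20-minute gap → minute 85), L can start at minute 85 and finishes at minute 125.
All tasks are finished once the last one completes. Finish times: J at 50, K at 65, L at 125, M at 45. The latest is minute 125.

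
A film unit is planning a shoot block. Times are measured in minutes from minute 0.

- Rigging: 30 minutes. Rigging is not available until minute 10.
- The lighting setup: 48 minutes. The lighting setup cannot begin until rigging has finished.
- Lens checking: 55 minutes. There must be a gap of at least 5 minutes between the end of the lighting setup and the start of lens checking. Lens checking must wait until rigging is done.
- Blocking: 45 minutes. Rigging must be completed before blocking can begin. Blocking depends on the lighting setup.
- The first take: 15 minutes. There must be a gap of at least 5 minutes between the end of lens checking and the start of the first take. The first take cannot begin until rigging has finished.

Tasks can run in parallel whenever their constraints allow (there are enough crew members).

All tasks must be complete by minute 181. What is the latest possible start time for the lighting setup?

The first take must finish by minute 181; it takes 15 minutes, so it must start by 181 − 15 = minute 166.
Lens checking must finish before the first take (must start by minute 166, minus 5-minute gap → minute 161). With a 55-minute duration, lens checking must start by 161 − 55 = minute 106.
To finish by minute 181, blocking (duration 45) must start no later than minute 136.
The lighting setup must finish in time for lens checking (must start by minute 106, minus 5-minute gap → minute 101); blocking (must start by minute 136). The tightest is minute 101, so the lighting setup must start by 101 − 48 = minute 53.

53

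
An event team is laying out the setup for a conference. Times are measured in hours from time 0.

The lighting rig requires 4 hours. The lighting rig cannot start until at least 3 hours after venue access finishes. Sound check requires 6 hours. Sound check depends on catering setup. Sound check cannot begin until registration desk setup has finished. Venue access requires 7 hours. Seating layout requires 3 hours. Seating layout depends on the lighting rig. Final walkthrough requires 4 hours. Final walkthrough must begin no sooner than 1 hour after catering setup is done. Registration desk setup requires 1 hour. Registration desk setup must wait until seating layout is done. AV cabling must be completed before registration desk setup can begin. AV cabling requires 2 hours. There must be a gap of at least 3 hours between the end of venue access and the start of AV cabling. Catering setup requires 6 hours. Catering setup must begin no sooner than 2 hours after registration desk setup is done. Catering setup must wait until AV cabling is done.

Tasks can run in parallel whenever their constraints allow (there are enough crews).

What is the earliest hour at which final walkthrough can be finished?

Venue access can start immediately at hour 0; it finishes at hour 7.
AV cabling cannot begin until venue access (finishes hour 7, plus 3-hour gap → hour 10). It runs from hour 10 to 10 + 2 = hour 12.
After venue access (finishes hour 7, plus 3-hour gap → hour 10), the lighting rig can start at hour 10 and finishes at hour 14.
After the lighting rig (finishes hour 14), seating layout can start at hour 14 and finishes at hour 17.
For registration desk setup: seating layout (finishes hour 17); AV cabling (finishes hour 12). Taking the maximum gives a start of hour 17, and it finishes at 17 + 1 = hour 18.
Catering setup cannot start until registration desk setup (finishes hour 18, plus 2-hour gap → hour 20); AV cabling (finishes hour 12). The controlling bound is hour 20, so catering setup finishes at 20 + 6 = hour 26.
Final walkthrough cannot begin until catering setup (finishes hour 26, plus 1-hour gap → hour 27). It runs from hour 27 to 27 + 4 = hour 31.

31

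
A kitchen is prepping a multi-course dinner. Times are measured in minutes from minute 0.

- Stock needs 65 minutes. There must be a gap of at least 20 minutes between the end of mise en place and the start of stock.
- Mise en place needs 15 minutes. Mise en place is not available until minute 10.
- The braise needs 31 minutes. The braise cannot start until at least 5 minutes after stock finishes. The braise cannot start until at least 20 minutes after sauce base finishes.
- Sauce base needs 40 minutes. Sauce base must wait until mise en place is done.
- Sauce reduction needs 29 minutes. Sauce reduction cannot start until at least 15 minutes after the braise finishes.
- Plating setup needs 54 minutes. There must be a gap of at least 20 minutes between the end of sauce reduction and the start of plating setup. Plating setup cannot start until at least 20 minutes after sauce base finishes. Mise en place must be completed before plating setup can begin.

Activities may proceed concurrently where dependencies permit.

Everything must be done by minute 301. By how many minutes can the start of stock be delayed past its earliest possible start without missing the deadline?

37

Mise en place cannot begin until its own release at minute 10. It runs from minute 10 to 10 + 15 = minute 25.
After mise en place (finishes minute 25, plus 20-minute gap → minute 45), stock can start at minute 45 and finishes at minute 110.

Working backward from the deadline:
To finish by minute 301, plating setup (duration 54) must start no later than minute 247.
Sauce reduction feeds into plating setup (must start by minute 247, minus 20-minute gap → minute 227); so sauce reduction must finish by minute 227 and therefore start by minute 198.
The braise has to be done before sauce reduction (must start by minute 198, minus 15-minute gap → minute 183). That means finishing by minute 183, i.e. starting by 183 − 31 = minute 152.
Stock has to be done before the braise (must start by minute 152, minus 5-minute gap → minute 147). That means finishing by minute 147, i.e. starting by 147 − 65 = minute 82.
So stock can start as early as minute 45 and as late as minute 82, giving 82 − 45 = 37 minutes of slack.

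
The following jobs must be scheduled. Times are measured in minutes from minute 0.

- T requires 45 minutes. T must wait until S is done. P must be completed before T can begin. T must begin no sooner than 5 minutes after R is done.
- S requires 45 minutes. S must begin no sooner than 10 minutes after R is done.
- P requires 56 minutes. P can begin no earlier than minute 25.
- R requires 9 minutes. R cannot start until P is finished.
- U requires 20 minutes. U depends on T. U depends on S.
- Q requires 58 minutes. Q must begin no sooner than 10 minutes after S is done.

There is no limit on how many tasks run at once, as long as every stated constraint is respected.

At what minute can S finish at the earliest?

145

After its own release at minute 25, P can start at minute 25 and finishes at minute 81.
R waits on P (finishes minute 81), so it starts at minute 81 and finishes at 81 + 9 = minute 90.
After R (finishes minute 90, plus 10-minute gap → minute 100), S can start at minute 100 and finishes at minute 145.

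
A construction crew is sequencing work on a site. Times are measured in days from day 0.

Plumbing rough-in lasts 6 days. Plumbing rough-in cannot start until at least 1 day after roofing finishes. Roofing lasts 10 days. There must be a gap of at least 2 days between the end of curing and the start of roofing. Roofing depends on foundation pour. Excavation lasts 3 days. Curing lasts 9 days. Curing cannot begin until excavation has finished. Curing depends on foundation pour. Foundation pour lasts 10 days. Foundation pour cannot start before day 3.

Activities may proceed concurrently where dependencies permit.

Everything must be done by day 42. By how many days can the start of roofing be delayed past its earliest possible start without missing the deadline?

1

Foundation pour waits on its own release at day 3, so it starts at day 3 and finishes at 3 + 10 = day 13.
Excavation can start immediately at day 0; it finishes at day 3.
Curing cannot start until excavation (finishes day 3); foundation pour (finishes day 13). The controlling bound is day 13, so curing finishes at 13 + 9 = day 22.
Roofing has to wait for curing (finishes day 22, plus 2-day gap → day 24); foundation pour (finishes day 13). The latest of these is day 24, so roofing runs day 24 to 24 + 10 = day 34.

Working backward from the deadline:
To finish by day 42, plumbing rough-in (duration 6) must start no later than day 36.
Roofing feeds into plumbing rough-in (must start by day 36, minus 1-day gap → day 35); so roofing must finish by day 35 and therefore start by day 25.
So roofing can start as early as day 24 and as late as day 25, giving 25 − 24 = 1 day of slack.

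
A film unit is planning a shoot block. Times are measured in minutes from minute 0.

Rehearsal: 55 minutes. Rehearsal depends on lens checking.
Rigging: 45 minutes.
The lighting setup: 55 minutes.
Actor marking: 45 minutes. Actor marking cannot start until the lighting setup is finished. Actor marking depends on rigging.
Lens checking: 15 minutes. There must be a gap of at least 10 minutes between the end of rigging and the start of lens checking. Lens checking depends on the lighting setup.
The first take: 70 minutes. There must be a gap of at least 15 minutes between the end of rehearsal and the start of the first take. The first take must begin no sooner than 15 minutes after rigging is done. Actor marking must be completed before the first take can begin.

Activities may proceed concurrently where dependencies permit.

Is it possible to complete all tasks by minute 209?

No

The lighting setup has no prerequisites, so it starts at minute 0 and finishes at minute 55.
Nothing blocks rigging, so it runs from minute 0 to minute 45.
Actor marking has to wait for the lighting setup (finishes minute 55); rigging (finishes minute 45). The latest of these is minute 55, so actor marking runs minute 55 to 55 + 45 = minute 100.
For lens checking: rigging (finishes minute 45, plus 10-minute gap → minute 55); the lighting setup (finishes minute 55). Taking the maximum gives a start of minute 55, and it finishes at 55 + 15 = minute 70.
Rehearsal waits on lens checking (finishes minute 70), so it starts at minute 70 and finishes at 70 + 55 = minute 125.
For the first take: rehearsal (finishes minute 125, plus 15-minute gap → minute 140); rigging (finishes minute 45, plus 15-minute gap → minute 60); actor marking (finishes minute 100). Taking the maximum gives a start of minute 140, and it finishes at 140 + 70 = minute 210.
The earliest everything can be done is minute 210, which is after the deadline of 209, so it is not possible.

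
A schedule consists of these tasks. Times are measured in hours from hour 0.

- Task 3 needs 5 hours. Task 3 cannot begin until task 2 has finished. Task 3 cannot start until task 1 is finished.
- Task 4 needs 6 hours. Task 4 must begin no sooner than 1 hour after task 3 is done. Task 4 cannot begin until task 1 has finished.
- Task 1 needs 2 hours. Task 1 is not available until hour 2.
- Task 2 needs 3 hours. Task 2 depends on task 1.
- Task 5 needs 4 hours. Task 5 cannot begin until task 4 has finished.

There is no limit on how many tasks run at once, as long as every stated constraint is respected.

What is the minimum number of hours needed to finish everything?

Task 1 waits on its own release at hour 2, so it starts at hour 2 and finishes at 2 + 2 = hour 4.
After task 1 (finishes hour 4), task 2 can start at hour 4 and finishes at hour 7.
For task 3: task 2 (finishes hour 7); task 1 (finishes hour 4). Taking the maximum gives a start of hour 7, and it finishes at 7 + 5 = hour 12.
For task 4: task 3 (finishes hour 12, plus 1-hour gap → hour 13); task 1 (finishes hour 4). Taking the maximum gives a start of hour 13, and it finishes at 13 + 6 = hour 19.
Task 5 cannot begin until task 4 (finishes hour 19). It runs from hour 19 to 19 + 4 = hour 23.
All tasks are finished once the last one completes. Finish times: Task 1 at 4, Task 2 at 7, Task 3 at 12, Task 4 at 19, Task 5 at 23. The latest is hour 23.

23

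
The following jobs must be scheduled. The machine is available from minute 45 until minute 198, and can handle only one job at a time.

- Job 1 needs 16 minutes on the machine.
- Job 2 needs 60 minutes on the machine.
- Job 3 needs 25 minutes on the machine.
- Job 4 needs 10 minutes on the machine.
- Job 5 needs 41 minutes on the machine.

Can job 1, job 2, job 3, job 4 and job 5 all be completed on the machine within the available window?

Yes

The machine window is 198 − 45 = 153 minutes.
Running back to back, the jobs need 16 + 60 + 25 + 10 + 41 = 152 minutes on the machine.
Since 152 ≤ 153, they fit within the window.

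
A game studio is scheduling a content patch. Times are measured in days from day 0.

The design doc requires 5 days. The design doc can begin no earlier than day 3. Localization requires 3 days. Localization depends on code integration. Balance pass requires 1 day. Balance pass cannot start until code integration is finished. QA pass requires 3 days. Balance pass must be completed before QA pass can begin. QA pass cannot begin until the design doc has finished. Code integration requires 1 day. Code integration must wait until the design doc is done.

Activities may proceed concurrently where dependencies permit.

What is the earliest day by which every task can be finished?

The design doc cannot begin until its own release at day 3. It runs from day 3 to 3 + 5 = day 8.
Code integration waits on the design doc (finishes day 8), so it starts at day 8 and finishes at 8 + 1 = day 9.
After code integration (finishes day 9), localization can start at day 9 and finishes at day 12.
After code integration (finishes day 9), balance pass can start at day 9 and finishes at day 10.
QA pass has to wait for balance pass (finishes day 10); the design doc (finishes day 8). The latest of these is day 10, so QA pass runs day 10 to 10 + 3 = day 13.
All tasks are finished once the last one completes. Finish times: The design doc at 8, Code integration at 9, Balance pass at 10, Localization at 12, QA pass at 13. The latest is day 13.

13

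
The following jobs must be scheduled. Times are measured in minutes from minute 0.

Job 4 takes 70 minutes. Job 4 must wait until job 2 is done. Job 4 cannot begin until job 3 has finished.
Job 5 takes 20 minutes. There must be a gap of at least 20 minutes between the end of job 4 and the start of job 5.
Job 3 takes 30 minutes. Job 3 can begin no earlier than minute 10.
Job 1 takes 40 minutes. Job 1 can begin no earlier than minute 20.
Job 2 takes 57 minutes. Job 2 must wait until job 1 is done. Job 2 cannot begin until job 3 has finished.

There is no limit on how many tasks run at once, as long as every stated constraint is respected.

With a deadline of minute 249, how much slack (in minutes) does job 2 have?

Job 3 waits on its own release at minute 10, so it starts at minute 10 and finishes at 10 + 30 = minute 40.
Job 1 waits on its own release at minute 20, so it starts at minute 20 and finishes at 20 + 40 = minute 60.
Job 2 cannot start until job 1 (finishes minute 60); job 3 (finishes minute 40). The controlling bound is minute 60, so job 2 finishes at 60 + 57 = minute 117.

Working backward from the deadline:
Job 5 has no dependents, so it just needs to finish by minute 249. Starting by 249 − 20 = minute 229 achieves that.
Job 4 feeds into job 5 (must start by minute 229, minus 20-minute gap → minute 209); so job 4 must finish by minute 209 and therefore start by minute 139.
Job 2 has to be done before job 4 (must start by minute 139). That means finishing by minute 139, i.e. starting by 139 − 57 = minute 82.
So job 2 can start as early as minute 60 and as late as minute 82, giving 82 − 60 = 22 minutes of slack.

22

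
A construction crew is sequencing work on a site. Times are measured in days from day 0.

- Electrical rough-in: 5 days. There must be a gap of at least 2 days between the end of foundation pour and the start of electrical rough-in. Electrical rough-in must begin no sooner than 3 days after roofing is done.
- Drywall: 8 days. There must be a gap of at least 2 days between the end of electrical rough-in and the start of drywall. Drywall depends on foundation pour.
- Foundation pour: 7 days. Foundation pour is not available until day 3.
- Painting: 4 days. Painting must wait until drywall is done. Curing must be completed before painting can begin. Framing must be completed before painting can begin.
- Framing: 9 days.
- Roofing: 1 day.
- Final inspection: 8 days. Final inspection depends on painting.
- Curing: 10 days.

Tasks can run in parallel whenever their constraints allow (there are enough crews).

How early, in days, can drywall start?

19

Roofing has no prerequisites, so it starts at day 0 and finishes at day 1.
Foundation pour cannot begin until its own release at day 3. It runs from day 3 to 3 + 7 = day 10.
Electrical rough-in has to wait for foundation pour (finishes day 10, plus 2-day gap → day 12); roofing (finishes day 1, plus 3-day gap → day 4). The latest of these is day 12, so electrical rough-in runs day 12 to 12 + 5 = day 17.
Drywall waits on electrical rough-in (finishes day 17, plus 2-day gap → day 19); foundation pour (finishes day 10). The latest of these is day 19, which is the earliest drywall can start.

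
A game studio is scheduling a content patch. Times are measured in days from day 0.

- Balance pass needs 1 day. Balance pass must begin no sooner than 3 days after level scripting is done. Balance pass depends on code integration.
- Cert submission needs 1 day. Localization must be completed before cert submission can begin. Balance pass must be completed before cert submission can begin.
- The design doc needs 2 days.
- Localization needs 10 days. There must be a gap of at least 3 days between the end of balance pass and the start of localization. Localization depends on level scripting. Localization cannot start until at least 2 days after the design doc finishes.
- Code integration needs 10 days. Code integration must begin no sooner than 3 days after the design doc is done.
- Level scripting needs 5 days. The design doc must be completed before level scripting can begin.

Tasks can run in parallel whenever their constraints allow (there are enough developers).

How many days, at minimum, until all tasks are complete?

The design doc has no prerequisites, so it starts at day 0 and finishes at day 2.
Code integration waits on the design doc (finishes day 2, plus 3-day gap → day 5), so it starts at day 5 and finishes at 5 + 10 = day 15.
Level scripting cannot begin until the design doc (finishes day 2). It runs from day 2 to 2 + 5 = day 7.
For balance pass: level scripting (finishes day 7, plus 3-day gap → day 10); code integration (finishes day 15). Taking the maximum gives a start of day 15, and it finishes at 15 + 1 = day 16.
For localization: balance pass (finishes day 16, plus 3-day gap → day 19); level scripting (finishes day 7); the design doc (finishes day 2, plus 2-day gap → day 4). Taking the maximum gives a start of day 19, and it finishes at 19 + 10 = day 29.
Cert submission has to wait for localization (finishes day 29); balance pass (finishes day 16). The latest of these is day 29, so cert submission runs day 29 to 29 + 1 = day 30.
All tasks are finished once the last one completes. Finish times: The design doc at 2, Level scripting at 7, Code integration at 15, Balance pass at 16, Localization at 29, Cert submission at 30. The latest is day 30.

30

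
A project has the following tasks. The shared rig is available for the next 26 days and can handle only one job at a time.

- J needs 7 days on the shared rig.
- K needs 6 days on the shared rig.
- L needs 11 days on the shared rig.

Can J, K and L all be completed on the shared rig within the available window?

Running back to back, the jobs need 7 + 6 + 11 = 24 days on the shared rig.
Since 24 ≤ 26, they fit within the window.

Yes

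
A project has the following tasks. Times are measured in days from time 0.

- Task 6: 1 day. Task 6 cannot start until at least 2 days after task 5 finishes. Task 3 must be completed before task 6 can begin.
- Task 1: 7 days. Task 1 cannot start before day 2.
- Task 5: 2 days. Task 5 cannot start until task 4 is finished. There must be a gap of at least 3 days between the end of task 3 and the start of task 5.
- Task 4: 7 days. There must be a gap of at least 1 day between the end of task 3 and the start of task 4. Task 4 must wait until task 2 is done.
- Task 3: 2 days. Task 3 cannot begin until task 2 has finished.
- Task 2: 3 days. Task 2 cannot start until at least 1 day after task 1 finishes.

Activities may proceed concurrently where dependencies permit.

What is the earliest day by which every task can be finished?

28

After its own release at day 2, task 1 can start at day 2 and finishes at day 9.
After task 1 (finishes day 9, plus 1-day gap → day 10), task 2 can start at day 10 and finishes at day 13.
After task 2 (finishes day 13), task 3 can start at day 13 and finishes at day 15.
Task 4 has to wait for task 3 (finishes day 15, plus 1-day gap → day 16); task 2 (finishes day 13). The latest of these is day 16, so task 4 runs day 16 to 16 + 7 = day 23.
For task 5: task 4 (finishes day 23); task 3 (finishes day 15, plus 3-day gap → day 18). Taking the maximum gives a start of day 23, and it finishes at 23 + 2 = day 25.
For task 6: task 5 (finishes day 25, plus 2-day gap → day 27); task 3 (finishes day 15). Taking the maximum gives a start of day 27, and it finishes at 27 + 1 = day 28.
All tasks are finished once the last one completes. Finish times: Task 1 at 9, Task 2 at 13, Task 3 at 15, Task 4 at 23, Task 5 at 25, Task 6 at 28. The latest is day 28.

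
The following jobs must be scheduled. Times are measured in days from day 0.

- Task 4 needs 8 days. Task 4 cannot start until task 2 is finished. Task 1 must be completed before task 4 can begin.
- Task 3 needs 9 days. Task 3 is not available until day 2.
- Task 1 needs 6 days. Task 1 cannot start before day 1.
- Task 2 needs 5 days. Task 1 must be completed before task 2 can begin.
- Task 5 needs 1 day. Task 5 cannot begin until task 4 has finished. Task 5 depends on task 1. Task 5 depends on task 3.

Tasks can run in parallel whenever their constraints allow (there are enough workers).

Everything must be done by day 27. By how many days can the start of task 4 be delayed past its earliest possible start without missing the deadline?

6

After its own release at day 1, task 1 can start at day 1 and finishes at day 7.
After task 1 (finishes day 7), task 2 can start at day 7 and finishes at day 12.
For task 4: task 2 (finishes day 12); task 1 (finishes day 7). Taking the maximum gives a start of day 12, and it finishes at 12 + 8 = day 20.

Working backward from the deadline:
Task 5 must finish by day 27; it takes 1 day, so it must start by 27 − 1 = day 26.
Since task 5 (must start by day 26) depends on it, task 4 must finish by day 26. Backing off its 8-day duration gives a latest start of day 18.
So task 4 can start as early as day 12 and as late as day 18, giving 18 − 12 = 6 days of slack.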